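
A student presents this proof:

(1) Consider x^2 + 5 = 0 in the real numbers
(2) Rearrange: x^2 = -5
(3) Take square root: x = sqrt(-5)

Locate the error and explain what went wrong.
Step 3: Take square root: x = sqrt(-5)

Step 3 takes the square root of -5, which is negative. In the real number system, the square root of a negative number is undefined. The equation x^2 + 5 = 0 has no real solutions. Square roots of negative numbers only exist in the complex numbers.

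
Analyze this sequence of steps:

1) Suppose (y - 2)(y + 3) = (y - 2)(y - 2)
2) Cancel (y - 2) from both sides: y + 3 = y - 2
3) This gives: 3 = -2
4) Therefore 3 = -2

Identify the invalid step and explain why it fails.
Step 2: Cancel (y - 2) from both sides: y + 3 = y - 2

Step 2 cancels (y - 2) from both sides. This is only valid if (y - 2) ≠ 0, i.e., y ≠ 2. When y = 2, both sides equal zero regardless of the other factors. The correct approach requires considering y = 2 as a separate case.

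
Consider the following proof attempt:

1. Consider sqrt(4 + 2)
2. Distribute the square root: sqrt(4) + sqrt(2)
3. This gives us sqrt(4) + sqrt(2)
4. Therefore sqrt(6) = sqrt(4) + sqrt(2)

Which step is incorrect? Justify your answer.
Step 2: Distribute the square root: sqrt(4) + sqrt(2)

Step 2 incorrectly 'distributes' the square root over addition. The square root function does not distribute: sqrt(a + b) ≠ sqrt(a) + sqrt(b). In fact, sqrt(4 + 2) = sqrt(6) ≈ 2.4495, while sqrt(4) + sqrt(2) ≈ 3.4142.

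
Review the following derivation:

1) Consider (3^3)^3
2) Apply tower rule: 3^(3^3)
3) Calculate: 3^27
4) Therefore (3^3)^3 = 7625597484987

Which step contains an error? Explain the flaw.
Step 2: Apply tower rule: 3^(3^3)

Step 2 incorrectly states that (a^b)^c = a^(b^c). The correct rule is (a^b)^c = a^(b×c). The actual value is (3^3)^3 = 3^9 = 19683, not 3^27 = 7625597484987.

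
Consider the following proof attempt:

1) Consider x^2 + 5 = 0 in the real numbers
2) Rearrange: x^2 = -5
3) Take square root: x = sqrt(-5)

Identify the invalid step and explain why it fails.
Step 3: Take square root: x = sqrt(-5)

Step 3 takes the square root of -5, which is negative. In the real number system, the square root of a negative number is undefined. The equation x^2 + 5 = 0 has no real solutions. Square roots of negative numbers only exist in the complex numbers.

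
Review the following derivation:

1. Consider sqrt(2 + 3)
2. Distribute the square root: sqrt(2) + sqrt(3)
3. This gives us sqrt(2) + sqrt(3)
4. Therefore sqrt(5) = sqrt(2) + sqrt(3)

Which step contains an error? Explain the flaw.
Step 2: Distribute the square root: sqrt(2) + sqrt(3)

Step 2 incorrectly 'distributes' the square root over addition. The square root function does not distribute: sqrt(a + b) ≠ sqrt(a) + sqrt(b). In fact, sqrt(2 + 3) = sqrt(5) ≈ 2.2361, while sqrt(2) + sqrt(3) ≈ 3.1463.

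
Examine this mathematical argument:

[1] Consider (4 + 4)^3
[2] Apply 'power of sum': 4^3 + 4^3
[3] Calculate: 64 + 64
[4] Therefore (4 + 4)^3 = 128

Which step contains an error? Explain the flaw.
Step 2: Apply 'power of sum': 4^3 + 4^3

Step 2 incorrectly applies a non-existent rule '(a+b)^n = a^n + b^n'. This is false in general. The correct expansion uses the binomial theorem. The actual value is (4 + 4)^3 = 8^3 = 512, not 128.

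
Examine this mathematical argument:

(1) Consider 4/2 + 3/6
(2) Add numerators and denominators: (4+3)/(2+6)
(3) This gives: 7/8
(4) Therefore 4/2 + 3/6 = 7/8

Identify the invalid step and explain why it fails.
Step 2: Add numerators and denominators: (4+3)/(2+6)

Step 2 incorrectly adds fractions by separately adding numerators and denominators. This is wrong. The correct method requires a common denominator: 4/2 + 3/6 = (4×6 + 3×2)/(2×6) = 30/12 = 5/2. The method used gives 7/8, which is different.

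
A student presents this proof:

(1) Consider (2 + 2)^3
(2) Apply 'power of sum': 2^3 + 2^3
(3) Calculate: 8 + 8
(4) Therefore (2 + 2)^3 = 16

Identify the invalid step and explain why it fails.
Step 2: Apply 'power of sum': 2^3 + 2^3

Step 2 incorrectly applies a non-existent rule '(a+b)^n = a^n + b^n'. This is false in general. The correct expansion uses the binomial theorem. The actual value is (2 + 2)^3 = 4^3 = 64, not 16.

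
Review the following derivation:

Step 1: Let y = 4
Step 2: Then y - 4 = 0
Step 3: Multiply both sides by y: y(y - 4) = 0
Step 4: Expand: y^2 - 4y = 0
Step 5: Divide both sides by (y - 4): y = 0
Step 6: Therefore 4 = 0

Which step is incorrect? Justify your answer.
Step 5: Divide both sides by (y - 4): y = 0

Step 5 divides both sides by (y - 4). However, since y = 4, we have (y - 4) = 0. Division by zero is undefined, making this step invalid.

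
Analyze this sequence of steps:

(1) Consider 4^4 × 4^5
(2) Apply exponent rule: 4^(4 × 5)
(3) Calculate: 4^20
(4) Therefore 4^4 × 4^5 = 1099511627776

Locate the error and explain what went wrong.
Step 2: Apply exponent rule: 4^(4 × 5)

Step 2 incorrectly states that a^b × a^c = a^(b×c). The correct rule is a^b × a^c = a^(b+c). The actual value is 4^4 × 4^5 = 4^9 = 262144, not 4^20 = 1099511627776.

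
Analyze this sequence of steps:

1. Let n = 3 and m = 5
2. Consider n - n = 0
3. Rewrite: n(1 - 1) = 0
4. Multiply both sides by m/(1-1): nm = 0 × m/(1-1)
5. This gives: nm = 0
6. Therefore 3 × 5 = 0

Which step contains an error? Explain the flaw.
Step 4: Multiply both sides by m/(1-1): nm = 0 × m/(1-1)

Step 4 multiplies both sides by m/(1-1). However, 1-1 = 0, so this is multiplication by m/0, which is undefined. We cannot multiply by an undefined expression.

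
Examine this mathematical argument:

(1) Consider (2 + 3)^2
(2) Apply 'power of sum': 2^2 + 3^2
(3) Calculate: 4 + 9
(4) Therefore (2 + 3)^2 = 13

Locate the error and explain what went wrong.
Step 2: Apply 'power of sum': 2^2 + 3^2

Step 2 incorrectly applies a non-existent rule '(a+b)^n = a^n + b^n'. This is false in general. The correct expansion uses the binomial theorem. The actual value is (2 + 3)^2 = 5^2 = 25, not 13.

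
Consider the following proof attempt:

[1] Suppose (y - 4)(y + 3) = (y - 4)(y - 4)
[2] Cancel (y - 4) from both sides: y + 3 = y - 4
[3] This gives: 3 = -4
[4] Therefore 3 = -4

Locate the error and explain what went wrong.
Step 2: Cancel (y - 4) from both sides: y + 3 = y - 4

Step 2 cancels (y - 4) from both sides. This is only valid if (y - 4) ≠ 0, i.e., y ≠ 4. When y = 4, both sides equal zero regardless of the other factors. The correct approach requires considering y = 4 as a separate case.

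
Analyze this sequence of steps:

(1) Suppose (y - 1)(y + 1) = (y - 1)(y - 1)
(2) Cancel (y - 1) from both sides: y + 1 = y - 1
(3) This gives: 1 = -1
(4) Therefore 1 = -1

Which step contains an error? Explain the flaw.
Step 2: Cancel (y - 1) from both sides: y + 1 = y - 1

Step 2 cancels (y - 1) from both sides. This is only valid if (y - 1) ≠ 0, i.e., y ≠ 1. When y = 1, both sides equal zero regardless of the other factors. The correct approach requires considering y = 1 as a separate case.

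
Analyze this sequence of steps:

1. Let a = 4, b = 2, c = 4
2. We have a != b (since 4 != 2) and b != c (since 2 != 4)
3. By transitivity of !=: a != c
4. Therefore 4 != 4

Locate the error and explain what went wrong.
Step 3: By transitivity of !=: a != c

Step 3 incorrectly applies transitivity to the '!=' relation. Transitivity states: if a R b and b R c, then a R c. However, '!=' is not transitive. Counterexample: 4 != 2 and 2 != 4, but 4 = 4 (both equal 4). Transitivity holds for relations like <, <=, =, but not for !=.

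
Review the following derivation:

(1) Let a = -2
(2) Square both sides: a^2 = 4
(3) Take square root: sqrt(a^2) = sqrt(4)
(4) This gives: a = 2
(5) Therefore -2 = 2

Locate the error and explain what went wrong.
Step 4: This gives: a = 2

Step 4 incorrectly states that sqrt(a^2) = a. The correct identity is sqrt(a^2) = |a|. Since a = -2 < 0, we have sqrt(a^2) = |-2| = 2, not a = -2.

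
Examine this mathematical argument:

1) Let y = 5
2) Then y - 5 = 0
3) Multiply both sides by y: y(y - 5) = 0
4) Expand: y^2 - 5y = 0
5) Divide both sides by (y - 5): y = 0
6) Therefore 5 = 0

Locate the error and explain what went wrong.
Step 5: Divide both sides by (y - 5): y = 0

Step 5 divides both sides by (y - 5). However, since y = 5, we have (y - 5) = 0. Division by zero is undefined, making this step invalid.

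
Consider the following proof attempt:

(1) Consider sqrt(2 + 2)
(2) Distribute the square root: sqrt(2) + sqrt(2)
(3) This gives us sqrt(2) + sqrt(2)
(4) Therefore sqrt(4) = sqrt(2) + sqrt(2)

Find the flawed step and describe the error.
Step 2: Distribute the square root: sqrt(2) + sqrt(2)

Step 2 incorrectly 'distributes' the square root over addition. The square root function does not distribute: sqrt(a + b) ≠ sqrt(a) + sqrt(b). In fact, sqrt(2 + 2) = sqrt(4) ≈ 2.0000, while sqrt(2) + sqrt(2) ≈ 2.8284.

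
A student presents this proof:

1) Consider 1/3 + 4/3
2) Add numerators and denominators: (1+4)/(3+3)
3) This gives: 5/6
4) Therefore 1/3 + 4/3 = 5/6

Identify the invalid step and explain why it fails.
Step 2: Add numerators and denominators: (1+4)/(3+3)

Step 2 incorrectly adds fractions by separately adding numerators and denominators. This is wrong. The correct method requires a common denominator: 1/3 + 4/3 = (1×3 + 4×3)/(3×3) = 15/9 = 5/3. The method used gives 5/6, which is different.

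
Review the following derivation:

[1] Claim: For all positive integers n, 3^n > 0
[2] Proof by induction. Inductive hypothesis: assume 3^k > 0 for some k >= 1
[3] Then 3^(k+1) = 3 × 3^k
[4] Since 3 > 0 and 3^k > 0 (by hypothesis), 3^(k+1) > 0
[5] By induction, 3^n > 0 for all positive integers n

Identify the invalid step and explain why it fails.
Step 5: By induction, 3^n > 0 for all positive integers n

Step 5 concludes the proof by induction, but no base case was ever established. A valid induction proof requires: (1) a base case proving 3^1 > 0, and (2) an inductive step showing IF 3^k > 0 THEN 3^(k+1) > 0. Steps 2-4 correctly establish the inductive step, but without the base case the conclusion in step 5 does not follow.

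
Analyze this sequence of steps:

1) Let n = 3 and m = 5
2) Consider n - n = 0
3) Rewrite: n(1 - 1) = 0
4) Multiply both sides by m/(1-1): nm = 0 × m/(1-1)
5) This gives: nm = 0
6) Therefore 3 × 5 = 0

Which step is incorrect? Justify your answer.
Step 4: Multiply both sides by m/(1-1): nm = 0 × m/(1-1)

Step 4 multiplies both sides by m/(1-1). However, 1-1 = 0, so this is multiplication by m/0, which is undefined. We cannot multiply by an undefined expression.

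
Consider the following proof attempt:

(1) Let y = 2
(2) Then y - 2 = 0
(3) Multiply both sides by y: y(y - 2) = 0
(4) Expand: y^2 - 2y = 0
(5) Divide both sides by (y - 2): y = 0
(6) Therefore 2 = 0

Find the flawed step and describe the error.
Step 5: Divide both sides by (y - 2): y = 0

Step 5 divides both sides by (y - 2). However, since y = 2, we have (y - 2) = 0. Division by zero is undefined, making this step invalid.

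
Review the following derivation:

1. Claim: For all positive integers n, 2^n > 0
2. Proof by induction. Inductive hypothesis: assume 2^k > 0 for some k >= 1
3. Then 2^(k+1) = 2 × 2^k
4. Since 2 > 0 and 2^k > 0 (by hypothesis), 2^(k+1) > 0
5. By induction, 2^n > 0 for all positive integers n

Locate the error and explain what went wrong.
Step 5: By induction, 2^n > 0 for all positive integers n

Step 5 concludes the proof by induction, but no base case was ever established. A valid induction proof requires: (1) a base case proving 2^1 > 0, and (2) an inductive step showing IF 2^k > 0 THEN 2^(k+1) > 0. Steps 2-4 correctly establish the inductive step, but without the base case the conclusion in step 5 does not follow.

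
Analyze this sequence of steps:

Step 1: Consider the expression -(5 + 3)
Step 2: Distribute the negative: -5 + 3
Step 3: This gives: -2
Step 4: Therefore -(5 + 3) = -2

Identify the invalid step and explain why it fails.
Step 2: Distribute the negative: -5 + 3

Step 2 incorrectly distributes the negative sign. The correct distribution is -(5 + 3) = -5 - 3 = -8. The negative must be applied to both terms, not just the first. The error treats -(5 + 3) as -5 + 3, which equals -2 instead of -8.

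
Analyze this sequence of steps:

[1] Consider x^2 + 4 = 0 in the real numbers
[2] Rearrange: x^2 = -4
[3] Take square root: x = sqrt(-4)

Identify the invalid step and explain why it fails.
Step 3: Take square root: x = sqrt(-4)

Step 3 takes the square root of -4, which is negative. In the real number system, the square root of a negative number is undefined. The equation x^2 + 4 = 0 has no real solutions. Square roots of negative numbers only exist in the complex numbers.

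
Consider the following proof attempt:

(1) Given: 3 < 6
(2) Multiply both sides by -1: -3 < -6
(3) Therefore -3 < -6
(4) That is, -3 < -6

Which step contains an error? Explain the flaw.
Step 2: Multiply both sides by -1: -3 < -6

Step 2 multiplies both sides by -1 but fails to reverse the inequality sign. When multiplying (or dividing) an inequality by a negative number, the direction must be reversed. Since 3 < 6, we should get -3 > -6, i.e., -3 > -6.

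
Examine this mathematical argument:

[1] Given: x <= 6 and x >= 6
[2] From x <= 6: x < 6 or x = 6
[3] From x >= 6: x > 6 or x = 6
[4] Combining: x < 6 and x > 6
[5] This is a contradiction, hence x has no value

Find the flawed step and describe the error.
Step 4: Combining: x < 6 and x > 6

Step 4 incorrectly combines the conditions. From x <= 6 and x >= 6, the intersection is x = 6. The error treats the 'or' cases as 'and' requirements. The correct conclusion is that x = 6 is the unique solution, not that no solution exists.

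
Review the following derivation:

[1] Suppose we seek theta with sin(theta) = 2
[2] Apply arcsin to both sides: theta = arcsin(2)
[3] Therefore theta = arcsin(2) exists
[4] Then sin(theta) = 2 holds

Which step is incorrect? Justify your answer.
Step 2: Apply arcsin to both sides: theta = arcsin(2)

Step 2 applies arcsin to 2. However, arcsin(x) is only defined for x in [-1, 1] because sin(theta) can only produce values in that range. Since |2| > 1, arcsin(2) is undefined. There is no angle whose sine equals 2.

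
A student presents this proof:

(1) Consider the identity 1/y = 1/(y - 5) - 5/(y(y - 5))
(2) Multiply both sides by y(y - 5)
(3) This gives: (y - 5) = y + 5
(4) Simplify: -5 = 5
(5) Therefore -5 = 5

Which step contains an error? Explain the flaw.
Step 3: This gives: (y - 5) = y + 5

Step 3 makes a sign error when clearing denominators. Multiplying -5/(y(y - 5)) by y(y - 5) gives -5, not +5. The correct result is (y - 5) = y - 5, which is trivially true, not (y - 5) = y + 5. (Step 1 is a valid identity: 1/(y - 5) - 5/(y(y - 5)) = (y - 5)/(y(y - 5)) = 1/y.)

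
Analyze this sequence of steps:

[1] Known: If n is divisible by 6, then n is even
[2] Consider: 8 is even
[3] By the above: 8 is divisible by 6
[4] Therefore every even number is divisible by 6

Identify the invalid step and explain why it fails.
Step 3: By the above: 8 is divisible by 6

Step 3 commits the fallacy of affirming the consequent. The known fact 'divisible by 6 → even' does NOT imply 'even → divisible by 6'. That would be the converse, which is false. For example, 8 is even but 8 ÷ 6 = 1.33, which is not an integer.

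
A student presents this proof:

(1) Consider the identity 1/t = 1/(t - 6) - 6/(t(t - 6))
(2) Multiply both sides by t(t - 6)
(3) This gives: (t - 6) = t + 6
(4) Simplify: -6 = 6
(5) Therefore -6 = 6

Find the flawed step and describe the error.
Step 3: This gives: (t - 6) = t + 6

Step 3 makes a sign error when clearing denominators. Multiplying -6/(t(t - 6)) by t(t - 6) gives -6, not +6. The correct result is (t - 6) = t - 6, which is trivially true, not (t - 6) = t + 6. (Step 1 is a valid identity: 1/(t - 6) - 6/(t(t - 6)) = (t - 6)/(t(t - 6)) = 1/t.)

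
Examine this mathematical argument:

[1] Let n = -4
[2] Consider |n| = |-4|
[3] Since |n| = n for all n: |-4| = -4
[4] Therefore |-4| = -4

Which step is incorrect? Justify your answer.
Step 3: Since |n| = n for all n: |-4| = -4

Step 3 incorrectly states that |n| = n for all n. The correct definition is |n| = n when n >= 0, and |n| = -n when n < 0. Since -4 < 0, we have |-4| = -(-4) = 4, not -4.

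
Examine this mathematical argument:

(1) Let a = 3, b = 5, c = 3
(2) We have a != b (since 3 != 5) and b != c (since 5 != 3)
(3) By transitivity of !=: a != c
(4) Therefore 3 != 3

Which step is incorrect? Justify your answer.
Step 3: By transitivity of !=: a != c

Step 3 incorrectly applies transitivity to the '!=' relation. Transitivity states: if a R b and b R c, then a R c. However, '!=' is not transitive. Counterexample: 3 != 5 and 5 != 3, but 3 = 3 (both equal 3). Transitivity holds for relations like <, <=, =, but not for !=.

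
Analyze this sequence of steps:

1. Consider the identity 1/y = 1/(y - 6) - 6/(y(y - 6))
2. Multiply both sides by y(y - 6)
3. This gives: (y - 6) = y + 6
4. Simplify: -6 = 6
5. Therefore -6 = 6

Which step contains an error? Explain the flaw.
Step 3: This gives: (y - 6) = y + 6

Step 3 makes a sign error when clearing denominators. Multiplying -6/(y(y - 6)) by y(y - 6) gives -6, not +6. The correct result is (y - 6) = y - 6, which is trivially true, not (y - 6) = y + 6. (Step 1 is a valid identity: 1/(y - 6) - 6/(y(y - 6)) = (y - 6)/(y(y - 6)) = 1/y.)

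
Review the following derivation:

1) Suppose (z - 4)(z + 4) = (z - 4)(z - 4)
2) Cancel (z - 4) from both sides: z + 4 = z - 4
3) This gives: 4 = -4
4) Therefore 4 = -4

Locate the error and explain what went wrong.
Step 2: Cancel (z - 4) from both sides: z + 4 = z - 4

Step 2 cancels (z - 4) from both sides. This is only valid if (z - 4) ≠ 0, i.e., z ≠ 4. When z = 4, both sides equal zero regardless of the other factors. The correct approach requires considering z = 4 as a separate case.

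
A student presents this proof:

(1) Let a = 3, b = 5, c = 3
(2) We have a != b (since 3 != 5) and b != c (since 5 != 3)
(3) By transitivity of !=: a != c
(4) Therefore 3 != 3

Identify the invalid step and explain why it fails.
Step 3: By transitivity of !=: a != c

Step 3 incorrectly applies transitivity to the '!=' relation. Transitivity states: if a R b and b R c, then a R c. However, '!=' is not transitive. Counterexample: 3 != 5 and 5 != 3, but 3 = 3 (both equal 3). Transitivity holds for relations like <, <=, =, but not for !=.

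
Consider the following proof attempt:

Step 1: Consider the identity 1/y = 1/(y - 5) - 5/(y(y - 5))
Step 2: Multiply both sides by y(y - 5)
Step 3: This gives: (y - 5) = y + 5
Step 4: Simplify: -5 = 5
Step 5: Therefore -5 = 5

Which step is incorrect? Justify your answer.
Step 3: This gives: (y - 5) = y + 5

Step 3 makes a sign error when clearing denominators. Multiplying -5/(y(y - 5)) by y(y - 5) gives -5, not +5. The correct result is (y - 5) = y - 5, which is trivially true, not (y - 5) = y + 5. (Step 1 is a valid identity: 1/(y - 5) - 5/(y(y - 5)) = (y - 5)/(y(y - 5)) = 1/y.)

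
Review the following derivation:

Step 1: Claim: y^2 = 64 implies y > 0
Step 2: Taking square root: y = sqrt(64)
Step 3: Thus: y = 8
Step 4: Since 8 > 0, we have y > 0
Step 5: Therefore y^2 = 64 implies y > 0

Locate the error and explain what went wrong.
Step 2: Taking square root: y = sqrt(64)

Step 2 takes the square root and assumes the positive root only. The equation y^2 = 64 actually has two solutions: y = 8 and y = -8. The proof silently assumes y > 0 without justification, then uses this assumption to conclude y > 0, which is circular. The counterexample y = -8 shows the claim is false.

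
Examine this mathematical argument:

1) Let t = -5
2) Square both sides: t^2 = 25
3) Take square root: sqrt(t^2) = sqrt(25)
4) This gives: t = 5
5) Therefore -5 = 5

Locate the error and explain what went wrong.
Step 4: This gives: t = 5

Step 4 incorrectly states that sqrt(t^2) = t. The correct identity is sqrt(t^2) = |t|. Since t = -5 < 0, we have sqrt(t^2) = |-5| = 5, not t = -5.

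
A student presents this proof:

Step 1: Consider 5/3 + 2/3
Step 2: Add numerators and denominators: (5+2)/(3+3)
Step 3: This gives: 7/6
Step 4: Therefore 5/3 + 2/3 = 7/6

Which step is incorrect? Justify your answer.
Step 2: Add numerators and denominators: (5+2)/(3+3)

Step 2 incorrectly adds fractions by separately adding numerators and denominators. This is wrong. The correct method requires a common denominator: 5/3 + 2/3 = (5×3 + 2×3)/(3×3) = 21/9 = 7/3. The method used gives 7/6, which is different.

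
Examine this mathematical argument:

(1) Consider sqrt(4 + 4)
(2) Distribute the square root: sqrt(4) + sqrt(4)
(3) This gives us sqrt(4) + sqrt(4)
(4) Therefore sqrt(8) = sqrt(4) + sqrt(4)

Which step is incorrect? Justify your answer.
Step 2: Distribute the square root: sqrt(4) + sqrt(4)

Step 2 incorrectly 'distributes' the square root over addition. The square root function does not distribute: sqrt(a + b) ≠ sqrt(a) + sqrt(b). In fact, sqrt(4 + 4) = sqrt(8) ≈ 2.8284, while sqrt(4) + sqrt(4) ≈ 4.0000.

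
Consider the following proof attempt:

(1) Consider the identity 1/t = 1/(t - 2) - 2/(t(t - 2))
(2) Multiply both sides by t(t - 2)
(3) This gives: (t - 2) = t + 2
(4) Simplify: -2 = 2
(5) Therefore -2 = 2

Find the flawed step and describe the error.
Step 3: This gives: (t - 2) = t + 2

Step 3 makes a sign error when clearing denominators. Multiplying -2/(t(t - 2)) by t(t - 2) gives -2, not +2. The correct result is (t - 2) = t - 2, which is trivially true, not (t - 2) = t + 2. (Step 1 is a valid identity: 1/(t - 2) - 2/(t(t - 2)) = (t - 2)/(t(t - 2)) = 1/t.)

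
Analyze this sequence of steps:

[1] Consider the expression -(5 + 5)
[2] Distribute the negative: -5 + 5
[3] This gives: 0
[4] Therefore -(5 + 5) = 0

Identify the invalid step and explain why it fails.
Step 2: Distribute the negative: -5 + 5

Step 2 incorrectly distributes the negative sign. The correct distribution is -(5 + 5) = -5 - 5 = -10. The negative must be applied to both terms, not just the first. The error treats -(5 + 5) as -5 + 5, which equals 0 instead of -10.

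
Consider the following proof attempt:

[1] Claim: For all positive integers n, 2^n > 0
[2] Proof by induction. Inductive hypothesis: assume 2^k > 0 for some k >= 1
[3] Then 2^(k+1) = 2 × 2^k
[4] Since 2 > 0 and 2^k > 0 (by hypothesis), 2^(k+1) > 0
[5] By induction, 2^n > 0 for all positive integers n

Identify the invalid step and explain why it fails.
Step 5: By induction, 2^n > 0 for all positive integers n

Step 5 concludes the proof by induction, but no base case was ever established. A valid induction proof requires: (1) a base case proving 2^1 > 0, and (2) an inductive step showing IF 2^k > 0 THEN 2^(k+1) > 0. Steps 2-4 correctly establish the inductive step, but without the base case the conclusion in step 5 does not follow.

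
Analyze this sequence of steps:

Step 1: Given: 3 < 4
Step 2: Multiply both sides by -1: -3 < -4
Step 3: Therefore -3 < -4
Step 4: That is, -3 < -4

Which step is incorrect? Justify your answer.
Step 2: Multiply both sides by -1: -3 < -4

Step 2 multiplies both sides by -1 but fails to reverse the inequality sign. When multiplying (or dividing) an inequality by a negative number, the direction must be reversed. Since 3 < 4, we should get -3 > -4, i.e., -3 > -4.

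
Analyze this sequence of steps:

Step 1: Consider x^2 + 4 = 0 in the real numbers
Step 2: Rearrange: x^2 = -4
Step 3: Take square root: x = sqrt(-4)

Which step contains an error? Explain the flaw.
Step 3: Take square root: x = sqrt(-4)

Step 3 takes the square root of -4, which is negative. In the real number system, the square root of a negative number is undefined. The equation x^2 + 4 = 0 has no real solutions. Square roots of negative numbers only exist in the complex numbers.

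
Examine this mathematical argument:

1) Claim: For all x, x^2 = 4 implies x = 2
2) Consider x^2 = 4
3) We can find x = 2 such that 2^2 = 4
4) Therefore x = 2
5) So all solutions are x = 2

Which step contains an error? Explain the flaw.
Step 4: Therefore x = 2

Step 4 incorrectly concludes that x = 2 is the only solution. The proof shows that x = 2 is A solution (existence), but does not show it is the ONLY solution (uniqueness). In fact, x = -2 is also a solution since (-2)^2 = 4. Finding one solution doesn't prove there are no others.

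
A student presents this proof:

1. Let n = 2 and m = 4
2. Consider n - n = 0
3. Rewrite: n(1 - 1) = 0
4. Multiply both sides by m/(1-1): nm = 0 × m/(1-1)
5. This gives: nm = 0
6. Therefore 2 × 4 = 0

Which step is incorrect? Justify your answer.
Step 4: Multiply both sides by m/(1-1): nm = 0 × m/(1-1)

Step 4 multiplies both sides by m/(1-1). However, 1-1 = 0, so this is multiplication by m/0, which is undefined. We cannot multiply by an undefined expression.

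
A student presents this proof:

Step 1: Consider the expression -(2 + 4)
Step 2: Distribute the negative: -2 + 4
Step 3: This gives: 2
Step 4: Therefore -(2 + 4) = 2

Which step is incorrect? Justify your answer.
Step 2: Distribute the negative: -2 + 4

Step 2 incorrectly distributes the negative sign. The correct distribution is -(2 + 4) = -2 - 4 = -6. The negative must be applied to both terms, not just the first. The error treats -(2 + 4) as -2 + 4, which equals 2 instead of -6.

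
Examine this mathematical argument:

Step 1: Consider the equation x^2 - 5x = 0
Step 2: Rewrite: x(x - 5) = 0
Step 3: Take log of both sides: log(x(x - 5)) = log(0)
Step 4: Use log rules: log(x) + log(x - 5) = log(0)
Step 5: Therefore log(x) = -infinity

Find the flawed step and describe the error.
Step 3: Take log of both sides: log(x(x - 5)) = log(0)

Step 3 takes the logarithm of both sides, resulting in log(0) on the right side. The logarithm is only defined for positive numbers; log(0) is undefined (approaches negative infinity). This operation is invalid.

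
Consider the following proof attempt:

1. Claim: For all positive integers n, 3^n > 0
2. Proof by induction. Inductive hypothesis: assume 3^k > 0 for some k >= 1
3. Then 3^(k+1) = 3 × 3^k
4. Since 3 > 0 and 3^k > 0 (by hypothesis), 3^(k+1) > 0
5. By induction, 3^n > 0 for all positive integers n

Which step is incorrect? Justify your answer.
Step 5: By induction, 3^n > 0 for all positive integers n

Step 5 concludes the proof by induction, but no base case was ever established. A valid induction proof requires: (1) a base case proving 3^1 > 0, and (2) an inductive step showing IF 3^k > 0 THEN 3^(k+1) > 0. Steps 2-4 correctly establish the inductive step, but without the base case the conclusion in step 5 does not follow.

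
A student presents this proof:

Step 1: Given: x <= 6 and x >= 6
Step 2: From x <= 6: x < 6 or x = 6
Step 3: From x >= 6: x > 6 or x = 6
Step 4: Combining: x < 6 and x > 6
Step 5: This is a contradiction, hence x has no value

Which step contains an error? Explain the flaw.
Step 4: Combining: x < 6 and x > 6

Step 4 incorrectly combines the conditions. From x <= 6 and x >= 6, the intersection is x = 6. The error treats the 'or' cases as 'and' requirements. The correct conclusion is that x = 6 is the unique solution, not that no solution exists.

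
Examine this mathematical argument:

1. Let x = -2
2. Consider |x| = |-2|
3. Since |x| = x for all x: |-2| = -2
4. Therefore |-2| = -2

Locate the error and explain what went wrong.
Step 3: Since |x| = x for all x: |-2| = -2

Step 3 incorrectly states that |x| = x for all x. The correct definition is |x| = x when x >= 0, and |x| = -x when x < 0. Since -2 < 0, we have |-2| = -(-2) = 2, not -2.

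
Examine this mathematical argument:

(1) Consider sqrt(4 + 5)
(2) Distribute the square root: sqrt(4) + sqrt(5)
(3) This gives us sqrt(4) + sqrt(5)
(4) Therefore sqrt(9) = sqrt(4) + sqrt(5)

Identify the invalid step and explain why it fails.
Step 2: Distribute the square root: sqrt(4) + sqrt(5)

Step 2 incorrectly 'distributes' the square root over addition. The square root function does not distribute: sqrt(a + b) ≠ sqrt(a) + sqrt(b). In fact, sqrt(4 + 5) = sqrt(9) ≈ 3.0000, while sqrt(4) + sqrt(5) ≈ 4.2361.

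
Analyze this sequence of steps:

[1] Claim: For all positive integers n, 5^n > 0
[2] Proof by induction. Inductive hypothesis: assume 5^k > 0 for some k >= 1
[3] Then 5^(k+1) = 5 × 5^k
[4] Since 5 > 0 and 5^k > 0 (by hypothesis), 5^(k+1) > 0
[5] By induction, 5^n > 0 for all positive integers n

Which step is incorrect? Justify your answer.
Step 5: By induction, 5^n > 0 for all positive integers n

Step 5 concludes the proof by induction, but no base case was ever established. A valid induction proof requires: (1) a base case proving 5^1 > 0, and (2) an inductive step showing IF 5^k > 0 THEN 5^(k+1) > 0. Steps 2-4 correctly establish the inductive step, but without the base case the conclusion in step 5 does not follow.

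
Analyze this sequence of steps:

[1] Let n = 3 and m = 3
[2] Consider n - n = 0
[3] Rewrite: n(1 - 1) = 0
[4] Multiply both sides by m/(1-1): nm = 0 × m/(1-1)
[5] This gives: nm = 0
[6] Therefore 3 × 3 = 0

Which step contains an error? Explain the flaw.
Step 4: Multiply both sides by m/(1-1): nm = 0 × m/(1-1)

Step 4 multiplies both sides by m/(1-1). However, 1-1 = 0, so this is multiplication by m/0, which is undefined. We cannot multiply by an undefined expression.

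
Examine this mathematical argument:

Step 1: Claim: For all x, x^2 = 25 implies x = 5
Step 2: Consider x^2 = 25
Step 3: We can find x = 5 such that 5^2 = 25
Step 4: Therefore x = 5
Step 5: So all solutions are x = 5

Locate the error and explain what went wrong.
Step 4: Therefore x = 5

Step 4 incorrectly concludes that x = 5 is the only solution. The proof shows that x = 5 is A solution (existence), but does not show it is the ONLY solution (uniqueness). In fact, x = -5 is also a solution since (-5)^2 = 25. Finding one solution doesn't prove there are no others.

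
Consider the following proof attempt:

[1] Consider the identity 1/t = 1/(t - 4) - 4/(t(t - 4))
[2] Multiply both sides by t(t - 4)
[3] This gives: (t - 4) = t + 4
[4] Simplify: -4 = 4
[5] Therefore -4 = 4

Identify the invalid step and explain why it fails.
Step 3: This gives: (t - 4) = t + 4

Step 3 makes a sign error when clearing denominators. Multiplying -4/(t(t - 4)) by t(t - 4) gives -4, not +4. The correct result is (t - 4) = t - 4, which is trivially true, not (t - 4) = t + 4. (Step 1 is a valid identity: 1/(t - 4) - 4/(t(t - 4)) = (t - 4)/(t(t - 4)) = 1/t.)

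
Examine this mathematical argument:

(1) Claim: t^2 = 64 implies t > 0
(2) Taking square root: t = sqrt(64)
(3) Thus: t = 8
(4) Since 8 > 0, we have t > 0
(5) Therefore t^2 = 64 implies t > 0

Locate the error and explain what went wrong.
Step 2: Taking square root: t = sqrt(64)

Step 2 takes the square root and assumes the positive root only. The equation t^2 = 64 actually has two solutions: t = 8 and t = -8. The proof silently assumes t > 0 without justification, then uses this assumption to conclude t > 0, which is circular. The counterexample t = -8 shows the claim is false.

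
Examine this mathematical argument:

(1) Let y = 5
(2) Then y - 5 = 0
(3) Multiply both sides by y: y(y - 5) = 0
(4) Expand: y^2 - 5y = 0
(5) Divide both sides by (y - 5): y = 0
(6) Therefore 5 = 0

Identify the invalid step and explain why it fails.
Step 5: Divide both sides by (y - 5): y = 0

Step 5 divides both sides by (y - 5). However, since y = 5, we have (y - 5) = 0. Division by zero is undefined, making this step invalid.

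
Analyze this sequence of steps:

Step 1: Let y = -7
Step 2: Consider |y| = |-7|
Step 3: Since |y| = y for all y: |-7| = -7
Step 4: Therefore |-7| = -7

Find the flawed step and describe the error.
Step 3: Since |y| = y for all y: |-7| = -7

Step 3 incorrectly states that |y| = y for all y. The correct definition is |y| = y when y >= 0, and |y| = -y when y < 0. Since -7 < 0, we have |-7| = -(-7) = 7, not -7.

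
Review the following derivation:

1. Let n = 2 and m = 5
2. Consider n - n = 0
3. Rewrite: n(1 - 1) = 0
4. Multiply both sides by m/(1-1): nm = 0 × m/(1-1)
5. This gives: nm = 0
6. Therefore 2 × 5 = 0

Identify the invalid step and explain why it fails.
Step 4: Multiply both sides by m/(1-1): nm = 0 × m/(1-1)

Step 4 multiplies both sides by m/(1-1). However, 1-1 = 0, so this is multiplication by m/0, which is undefined. We cannot multiply by an undefined expression.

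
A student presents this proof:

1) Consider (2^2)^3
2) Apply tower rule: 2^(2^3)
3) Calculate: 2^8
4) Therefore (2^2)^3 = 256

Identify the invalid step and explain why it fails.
Step 2: Apply tower rule: 2^(2^3)

Step 2 incorrectly states that (a^b)^c = a^(b^c). The correct rule is (a^b)^c = a^(b×c). The actual value is (2^2)^3 = 2^6 = 64, not 2^8 = 256.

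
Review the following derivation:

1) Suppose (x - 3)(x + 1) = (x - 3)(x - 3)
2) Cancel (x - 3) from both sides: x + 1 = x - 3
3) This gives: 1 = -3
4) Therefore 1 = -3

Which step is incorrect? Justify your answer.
Step 2: Cancel (x - 3) from both sides: x + 1 = x - 3

Step 2 cancels (x - 3) from both sides. This is only valid if (x - 3) ≠ 0, i.e., x ≠ 3. When x = 3, both sides equal zero regardless of the other factors. The correct approach requires considering x = 3 as a separate case.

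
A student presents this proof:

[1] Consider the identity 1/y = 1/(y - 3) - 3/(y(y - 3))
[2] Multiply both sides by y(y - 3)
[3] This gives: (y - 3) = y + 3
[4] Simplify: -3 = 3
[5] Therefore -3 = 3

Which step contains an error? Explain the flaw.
Step 3: This gives: (y - 3) = y + 3

Step 3 makes a sign error when clearing denominators. Multiplying -3/(y(y - 3)) by y(y - 3) gives -3, not +3. The correct result is (y - 3) = y - 3, which is trivially true, not (y - 3) = y + 3. (Step 1 is a valid identity: 1/(y - 3) - 3/(y(y - 3)) = (y - 3)/(y(y - 3)) = 1/y.)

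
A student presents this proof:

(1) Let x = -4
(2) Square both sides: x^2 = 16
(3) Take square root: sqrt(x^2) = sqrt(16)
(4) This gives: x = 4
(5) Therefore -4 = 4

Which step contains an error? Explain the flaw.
Step 4: This gives: x = 4

Step 4 incorrectly states that sqrt(x^2) = x. The correct identity is sqrt(x^2) = |x|. Since x = -4 < 0, we have sqrt(x^2) = |-4| = 4, not x = -4.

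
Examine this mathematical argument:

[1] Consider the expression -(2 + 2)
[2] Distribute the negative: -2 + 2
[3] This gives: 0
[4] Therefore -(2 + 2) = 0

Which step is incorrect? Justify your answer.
Step 2: Distribute the negative: -2 + 2

Step 2 incorrectly distributes the negative sign. The correct distribution is -(2 + 2) = -2 - 2 = -4. The negative must be applied to both terms, not just the first. The error treats -(2 + 2) as -2 + 2, which equals 0 instead of -4.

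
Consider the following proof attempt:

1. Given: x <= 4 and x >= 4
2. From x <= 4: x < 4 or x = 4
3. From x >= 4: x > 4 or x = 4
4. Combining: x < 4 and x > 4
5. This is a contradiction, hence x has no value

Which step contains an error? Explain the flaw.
Step 4: Combining: x < 4 and x > 4

Step 4 incorrectly combines the conditions. From x <= 4 and x >= 4, the intersection is x = 4. The error treats the 'or' cases as 'and' requirements. The correct conclusion is that x = 4 is the unique solution, not that no solution exists.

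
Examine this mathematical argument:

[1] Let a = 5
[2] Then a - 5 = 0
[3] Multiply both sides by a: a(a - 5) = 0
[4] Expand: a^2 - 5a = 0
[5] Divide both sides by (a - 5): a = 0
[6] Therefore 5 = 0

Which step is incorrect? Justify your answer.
Step 5: Divide both sides by (a - 5): a = 0

Step 5 divides both sides by (a - 5). However, since a = 5, we have (a - 5) = 0. Division by zero is undefined, making this step invalid.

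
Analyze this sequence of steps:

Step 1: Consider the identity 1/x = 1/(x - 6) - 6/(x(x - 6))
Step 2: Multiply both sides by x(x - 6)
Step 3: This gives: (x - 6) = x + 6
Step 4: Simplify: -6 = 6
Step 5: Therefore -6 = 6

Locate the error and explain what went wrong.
Step 3: This gives: (x - 6) = x + 6

Step 3 makes a sign error when clearing denominators. Multiplying -6/(x(x - 6)) by x(x - 6) gives -6, not +6. The correct result is (x - 6) = x - 6, which is trivially true, not (x - 6) = x + 6. (Step 1 is a valid identity: 1/(x - 6) - 6/(x(x - 6)) = (x - 6)/(x(x - 6)) = 1/x.)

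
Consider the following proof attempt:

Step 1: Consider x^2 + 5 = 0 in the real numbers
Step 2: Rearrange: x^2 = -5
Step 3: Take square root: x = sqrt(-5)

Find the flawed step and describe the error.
Step 3: Take square root: x = sqrt(-5)

Step 3 takes the square root of -5, which is negative. In the real number system, the square root of a negative number is undefined. The equation x^2 + 5 = 0 has no real solutions. Square roots of negative numbers only exist in the complex numbers.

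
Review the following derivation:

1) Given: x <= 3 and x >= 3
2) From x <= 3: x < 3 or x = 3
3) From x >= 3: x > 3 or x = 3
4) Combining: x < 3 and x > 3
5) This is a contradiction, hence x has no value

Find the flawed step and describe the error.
Step 4: Combining: x < 3 and x > 3

Step 4 incorrectly combines the conditions. From x <= 3 and x >= 3, the intersection is x = 3. The error treats the 'or' cases as 'and' requirements. The correct conclusion is that x = 3 is the unique solution, not that no solution exists.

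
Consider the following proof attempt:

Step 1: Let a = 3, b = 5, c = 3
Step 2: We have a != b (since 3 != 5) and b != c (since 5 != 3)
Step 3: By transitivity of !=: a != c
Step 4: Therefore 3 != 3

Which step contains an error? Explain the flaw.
Step 3: By transitivity of !=: a != c

Step 3 incorrectly applies transitivity to the '!=' relation. Transitivity states: if a R b and b R c, then a R c. However, '!=' is not transitive. Counterexample: 3 != 5 and 5 != 3, but 3 = 3 (both equal 3). Transitivity holds for relations like <, <=, =, but not for !=.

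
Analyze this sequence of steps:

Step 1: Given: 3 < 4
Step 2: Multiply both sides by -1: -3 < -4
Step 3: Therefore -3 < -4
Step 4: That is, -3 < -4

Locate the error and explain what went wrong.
Step 2: Multiply both sides by -1: -3 < -4

Step 2 multiplies both sides by -1 but fails to reverse the inequality sign. When multiplying (or dividing) an inequality by a negative number, the direction must be reversed. Since 3 < 4, we should get -3 > -4, i.e., -3 > -4.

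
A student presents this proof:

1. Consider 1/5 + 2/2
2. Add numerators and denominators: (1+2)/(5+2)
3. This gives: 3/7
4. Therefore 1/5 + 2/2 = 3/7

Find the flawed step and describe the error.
Step 2: Add numerators and denominators: (1+2)/(5+2)

Step 2 incorrectly adds fractions by separately adding numerators and denominators. This is wrong. The correct method requires a common denominator: 1/5 + 2/2 = (1×2 + 2×5)/(5×2) = 12/10 = 6/5. The method used gives 3/7, which is different.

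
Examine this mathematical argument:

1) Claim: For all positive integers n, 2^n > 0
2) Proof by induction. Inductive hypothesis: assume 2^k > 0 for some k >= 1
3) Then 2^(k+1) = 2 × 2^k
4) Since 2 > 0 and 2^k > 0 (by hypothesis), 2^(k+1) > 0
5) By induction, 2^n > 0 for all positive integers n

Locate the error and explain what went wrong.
Step 5: By induction, 2^n > 0 for all positive integers n

Step 5 concludes the proof by induction, but no base case was ever established. A valid induction proof requires: (1) a base case proving 2^1 > 0, and (2) an inductive step showing IF 2^k > 0 THEN 2^(k+1) > 0. Steps 2-4 correctly establish the inductive step, but without the base case the conclusion in step 5 does not follow.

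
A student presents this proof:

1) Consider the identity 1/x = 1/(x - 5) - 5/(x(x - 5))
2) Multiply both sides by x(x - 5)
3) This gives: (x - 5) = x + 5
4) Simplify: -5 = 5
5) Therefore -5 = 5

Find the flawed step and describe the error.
Step 3: This gives: (x - 5) = x + 5

Step 3 makes a sign error when clearing denominators. Multiplying -5/(x(x - 5)) by x(x - 5) gives -5, not +5. The correct result is (x - 5) = x - 5, which is trivially true, not (x - 5) = x + 5. (Step 1 is a valid identity: 1/(x - 5) - 5/(x(x - 5)) = (x - 5)/(x(x - 5)) = 1/x.)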